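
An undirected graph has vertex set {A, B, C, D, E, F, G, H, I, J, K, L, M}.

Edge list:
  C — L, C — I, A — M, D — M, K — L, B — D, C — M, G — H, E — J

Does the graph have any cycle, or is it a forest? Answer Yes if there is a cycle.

No

DFS, tracking each vertex's parent; an edge to a visited non-parent vertex closes a cycle.
Start from E:
visit E (parent –)
  visit J (parent E)
    J–E: parent, skip
visit A (parent –)
  visit M (parent A)
    visit D (parent M)
      D–M: parent, skip
      visit B (parent D)
        B–D: parent, skip
    M–A: parent, skip
    visit C (parent M)
      visit L (parent C)
        visit K (parent L)
          K–L: parent, skip
        L–C: parent, skip
      visit I (parent C)
        I–C: parent, skip
      C–M: parent, skip
visit F (parent –)
visit G (parent –)
  visit H (parent G)
    H–G: parent, skip
No non-parent visited neighbor found — the graph is a forest.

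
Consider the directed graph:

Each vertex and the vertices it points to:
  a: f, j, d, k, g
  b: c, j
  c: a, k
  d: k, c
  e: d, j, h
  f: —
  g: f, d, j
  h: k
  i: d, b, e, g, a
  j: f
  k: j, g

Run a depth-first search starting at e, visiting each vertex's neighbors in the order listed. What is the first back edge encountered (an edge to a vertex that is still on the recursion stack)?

g→d

DFS from e (visiting each vertex's neighbors in the order listed); mark gray on enter, black on exit:
e gray
  d gray
    k gray
      j gray
        f gray
        f black
      j black
      g gray
        g→f: f black — skip
        g→d: d is gray → back edge
First back edge: g → d.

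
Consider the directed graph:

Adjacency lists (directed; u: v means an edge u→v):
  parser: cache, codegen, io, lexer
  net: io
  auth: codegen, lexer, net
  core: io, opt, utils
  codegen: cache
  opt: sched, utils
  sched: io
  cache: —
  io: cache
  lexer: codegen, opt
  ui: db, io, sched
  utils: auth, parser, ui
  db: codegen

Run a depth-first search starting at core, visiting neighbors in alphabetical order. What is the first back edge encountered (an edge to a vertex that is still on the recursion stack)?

lexer->opt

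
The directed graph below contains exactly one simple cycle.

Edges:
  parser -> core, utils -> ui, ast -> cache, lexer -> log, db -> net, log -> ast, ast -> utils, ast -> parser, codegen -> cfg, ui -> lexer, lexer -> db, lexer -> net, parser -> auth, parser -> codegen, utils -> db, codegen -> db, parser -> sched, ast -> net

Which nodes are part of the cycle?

ui, ast, log, lexer, utils

DFS with gray/black marking from ast:
ast gray
  utils gray
    db gray
      net gray
      net black
    db black
    ui gray
      lexer gray
        log gray
          log→ast: ast is gray → back edge
Back edge closes the cycle ast → utils → ui → lexer → log → ast; its vertices are {ui, ast, log, lexer, utils}.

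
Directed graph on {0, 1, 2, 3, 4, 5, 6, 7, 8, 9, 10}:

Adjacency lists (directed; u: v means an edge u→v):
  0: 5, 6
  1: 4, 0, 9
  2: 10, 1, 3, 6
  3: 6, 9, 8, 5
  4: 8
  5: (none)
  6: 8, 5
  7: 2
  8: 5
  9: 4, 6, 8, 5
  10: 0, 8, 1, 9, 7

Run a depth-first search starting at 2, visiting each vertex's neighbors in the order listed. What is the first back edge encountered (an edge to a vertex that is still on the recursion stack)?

DFS from 2 (visiting each vertex's neighbors in the order listed); mark gray on enter, black on exit:
2 gray
  10 gray
    0 gray
      5 gray
      5 black
      6 gray
        8 gray
          8→5: 5 black — skip
        8 black
        6→5: 5 black — skip
      6 black
    0 black
    10→8: 8 black — skip
    1 gray
      4 gray
        4→8: 8 black — skip
      4 black
      1→0: 0 black — skip
      9 gray
        9→4: 4 black — skip
        9→6: 6 black — skip
        9→8: 8 black — skip
        9→5: 5 black — skip
      9 black
    1 black
    10→9: 9 black — skip
    7 gray
      7→2: 2 is gray → back edge
First back edge: 7 → 2.

7->2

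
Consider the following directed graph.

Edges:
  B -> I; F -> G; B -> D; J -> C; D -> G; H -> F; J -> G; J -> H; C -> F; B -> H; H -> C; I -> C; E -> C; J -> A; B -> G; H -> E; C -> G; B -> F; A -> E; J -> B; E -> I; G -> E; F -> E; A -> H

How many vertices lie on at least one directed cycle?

A vertex is on a directed cycle iff it belongs to a strongly connected component of size ≥ 2 (or has a self-loop).
The vertices on cycles are {C, E, F, G, I} — 5 in total.

5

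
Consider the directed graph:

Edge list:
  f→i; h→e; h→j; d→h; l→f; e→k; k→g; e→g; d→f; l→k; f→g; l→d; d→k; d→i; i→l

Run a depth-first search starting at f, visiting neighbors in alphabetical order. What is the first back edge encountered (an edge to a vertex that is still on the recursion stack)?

d→f

DFS from f (visiting neighbors in alphabetical order); mark gray on enter, black on exit:
f gray
  g gray
  g black
  i gray
    l gray
      d gray
        d→f: f is gray → back edge
First back edge: d → f.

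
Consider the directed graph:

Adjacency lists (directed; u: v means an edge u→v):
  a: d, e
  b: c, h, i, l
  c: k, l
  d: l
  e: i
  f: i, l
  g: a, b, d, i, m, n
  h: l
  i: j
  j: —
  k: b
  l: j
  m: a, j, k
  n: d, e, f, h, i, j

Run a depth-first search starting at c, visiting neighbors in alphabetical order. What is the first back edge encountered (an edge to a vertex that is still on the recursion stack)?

DFS from c (visiting neighbors in alphabetical order); mark gray on enter, black on exit:
c gray
  k gray
    b gray
      b→c: c is gray → back edge
First back edge: b → c.

b->c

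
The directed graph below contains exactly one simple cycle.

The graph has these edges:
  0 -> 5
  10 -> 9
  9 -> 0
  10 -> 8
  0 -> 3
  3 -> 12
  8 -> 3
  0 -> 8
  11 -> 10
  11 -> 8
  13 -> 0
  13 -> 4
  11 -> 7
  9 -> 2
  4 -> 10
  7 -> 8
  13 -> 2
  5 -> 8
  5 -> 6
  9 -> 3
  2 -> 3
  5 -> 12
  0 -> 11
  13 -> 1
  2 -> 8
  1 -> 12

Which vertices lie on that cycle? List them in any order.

DFS with gray/black marking from 0:
0 gray
  3 gray
    12 gray
    12 black
  3 black
  11 gray
    10 gray
      9 gray
        9→3: 3 black — skip
        9→0: 0 is gray → back edge
Back edge closes the cycle 0 → 11 → 10 → 9 → 0; its vertices are {0, 9, 10, 11}.

0, 9, 10, 11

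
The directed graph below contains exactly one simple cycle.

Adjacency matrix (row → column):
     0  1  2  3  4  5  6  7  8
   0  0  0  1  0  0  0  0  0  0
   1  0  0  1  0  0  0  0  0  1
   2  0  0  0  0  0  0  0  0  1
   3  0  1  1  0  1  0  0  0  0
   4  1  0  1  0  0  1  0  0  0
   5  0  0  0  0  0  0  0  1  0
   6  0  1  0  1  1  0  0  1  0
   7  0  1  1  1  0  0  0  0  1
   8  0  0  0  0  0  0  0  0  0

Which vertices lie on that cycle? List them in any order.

DFS with gray/black marking from 3:
3 gray
  1 gray
    8 gray
    8 black
    2 gray
      2→8: 8 black — skip
    2 black
  1 black
  3→2: 2 black — skip
  4 gray
    0 gray
      0→2: 2 black — skip
    0 black
    4→2: 2 black — skip
    5 gray
      7 gray
        7→8: 8 black — skip
        7→3: 3 is gray → back edge
Back edge closes the cycle 3 → 4 → 5 → 7 → 3; its vertices are {3, 4, 5, 7}.

3, 4, 5, 7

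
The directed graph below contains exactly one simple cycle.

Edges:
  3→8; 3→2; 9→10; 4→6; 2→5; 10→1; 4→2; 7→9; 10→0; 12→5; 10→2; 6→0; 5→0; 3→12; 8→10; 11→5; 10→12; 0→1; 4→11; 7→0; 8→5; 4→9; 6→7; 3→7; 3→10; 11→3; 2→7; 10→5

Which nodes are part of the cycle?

DFS with gray/black marking from 9:
9 gray
  10 gray
    12 gray
      5 gray
        0 gray
          1 gray
          1 black
        0 black
      5 black
    12 black
    10→1: 1 black — skip
    2 gray
      7 gray
        7→0: 0 black — skip
        7→9: 9 is gray → back edge
Back edge closes the cycle 9 → 10 → 2 → 7 → 9; its vertices are {2, 7, 9, 10}.

2, 7, 9, 10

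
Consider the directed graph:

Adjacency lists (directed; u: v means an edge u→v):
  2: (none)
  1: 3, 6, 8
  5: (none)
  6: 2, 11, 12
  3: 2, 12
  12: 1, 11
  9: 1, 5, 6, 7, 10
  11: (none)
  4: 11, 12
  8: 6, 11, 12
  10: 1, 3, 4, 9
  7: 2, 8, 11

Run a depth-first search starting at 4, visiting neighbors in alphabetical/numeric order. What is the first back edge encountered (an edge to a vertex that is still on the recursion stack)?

3→12

DFS from 4 (visiting neighbors in alphabetical/numeric order); mark gray on enter, black on exit:
4 gray
  11 gray
  11 black
  12 gray
    1 gray
      3 gray
        2 gray
        2 black
        3→12: 12 is gray → back edge
First back edge: 3 → 12.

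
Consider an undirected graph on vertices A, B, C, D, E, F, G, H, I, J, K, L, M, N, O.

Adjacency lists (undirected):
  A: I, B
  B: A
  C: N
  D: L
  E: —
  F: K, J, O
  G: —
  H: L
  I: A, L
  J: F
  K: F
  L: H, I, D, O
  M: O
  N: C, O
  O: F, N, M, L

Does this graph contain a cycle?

No

DFS, tracking each vertex's parent; an edge to a visited non-parent vertex closes a cycle.
Start from M:
visit M (parent –)
  visit O (parent M)
    visit F (parent O)
      visit K (parent F)
        K–F: parent, skip
      visit J (parent F)
        J–F: parent, skip
      F–O: parent, skip
    visit N (parent O)
      visit C (parent N)
        C–N: parent, skip
      N–O: parent, skip
    O–M: parent, skip
    visit L (parent O)
      visit H (parent L)
        H–L: parent, skip
      visit I (parent L)
        visit A (parent I)
          A–I: parent, skip
          visit B (parent A)
            B–A: parent, skip
        I–L: parent, skip
      visit D (parent L)
        D–L: parent, skip
      L–O: parent, skip
visit E (parent –)
visit G (parent –)
No non-parent visited neighbor found — the graph is a forest.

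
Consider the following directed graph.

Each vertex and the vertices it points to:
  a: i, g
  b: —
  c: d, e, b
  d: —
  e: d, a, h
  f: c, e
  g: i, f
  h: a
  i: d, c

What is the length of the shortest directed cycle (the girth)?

4

For each vertex v, BFS finds the shortest path from v back to v.
The shortest such closed walk is a → g → f → e → a, length 4.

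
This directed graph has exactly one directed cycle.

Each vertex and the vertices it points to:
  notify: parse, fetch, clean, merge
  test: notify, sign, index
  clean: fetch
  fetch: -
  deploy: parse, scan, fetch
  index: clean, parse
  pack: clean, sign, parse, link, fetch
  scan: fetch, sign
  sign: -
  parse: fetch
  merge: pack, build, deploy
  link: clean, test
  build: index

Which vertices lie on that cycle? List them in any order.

link, pack, test, merge, notify

DFS with gray/black marking from merge:
merge gray
  pack gray
    clean gray
      fetch gray
      fetch black
    clean black
    sign gray
    sign black
    parse gray
      parse→fetch: fetch black — skip
    parse black
    link gray
      link→clean: clean black — skip
      test gray
        notify gray
          notify→parse: parse black — skip
          notify→fetch: fetch black — skip
          notify→clean: clean black — skip
          notify→merge: merge is gray → back edge
Back edge closes the cycle merge → pack → link → test → notify → merge; its vertices are {link, pack, test, merge, notify}.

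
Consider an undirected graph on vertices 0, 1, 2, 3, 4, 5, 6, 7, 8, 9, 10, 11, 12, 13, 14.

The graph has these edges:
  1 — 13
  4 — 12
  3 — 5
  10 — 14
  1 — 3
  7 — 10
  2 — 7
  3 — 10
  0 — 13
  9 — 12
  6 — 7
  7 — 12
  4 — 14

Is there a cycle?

Yes

DFS, tracking each vertex's parent; an edge to a visited non-parent vertex closes a cycle.
Start from 3:
visit 3 (parent –)
  visit 1 (parent 3)
    visit 13 (parent 1)
      13–1: parent, skip
      visit 0 (parent 13)
        0–13: parent, skip
    1–3: parent, skip
  visit 5 (parent 3)
    5–3: parent, skip
  visit 10 (parent 3)
    visit 7 (parent 10)
      visit 6 (parent 7)
        6–7: parent, skip
      visit 2 (parent 7)
        2–7: parent, skip
      7–10: parent, skip
      visit 12 (parent 7)
        visit 4 (parent 12)
          visit 14 (parent 4)
            14–10: 10 visited and ≠ parent → cycle
Cycle: 10 – 7 – 12 – 4 – 14 – 10.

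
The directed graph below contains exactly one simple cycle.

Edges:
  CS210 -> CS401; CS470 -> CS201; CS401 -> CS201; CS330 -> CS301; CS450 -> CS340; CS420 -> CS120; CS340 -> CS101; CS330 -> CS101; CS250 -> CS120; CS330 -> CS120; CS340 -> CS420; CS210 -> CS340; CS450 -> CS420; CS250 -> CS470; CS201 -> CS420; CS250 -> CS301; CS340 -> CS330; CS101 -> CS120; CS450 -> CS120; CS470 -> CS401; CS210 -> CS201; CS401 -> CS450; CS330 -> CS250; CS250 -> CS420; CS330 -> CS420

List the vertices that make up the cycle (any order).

CS250, CS330, CS340, CS401, CS450, CS470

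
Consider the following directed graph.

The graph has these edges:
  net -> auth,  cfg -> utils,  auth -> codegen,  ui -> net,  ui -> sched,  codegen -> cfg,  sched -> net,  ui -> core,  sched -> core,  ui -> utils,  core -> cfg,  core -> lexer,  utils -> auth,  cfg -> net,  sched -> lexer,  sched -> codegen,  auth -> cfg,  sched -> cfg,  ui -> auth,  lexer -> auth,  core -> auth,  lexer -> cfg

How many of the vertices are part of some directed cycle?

A vertex is on a directed cycle iff it belongs to a strongly connected component of size ≥ 2 (or has a self-loop).
The vertices on cycles are {cfg, net, auth, utils, codegen} — 5 in total.

5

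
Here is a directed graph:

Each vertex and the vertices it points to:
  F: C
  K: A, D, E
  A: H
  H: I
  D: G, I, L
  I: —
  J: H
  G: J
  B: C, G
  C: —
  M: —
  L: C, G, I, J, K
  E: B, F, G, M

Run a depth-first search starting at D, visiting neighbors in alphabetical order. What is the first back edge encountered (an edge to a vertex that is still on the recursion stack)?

K->D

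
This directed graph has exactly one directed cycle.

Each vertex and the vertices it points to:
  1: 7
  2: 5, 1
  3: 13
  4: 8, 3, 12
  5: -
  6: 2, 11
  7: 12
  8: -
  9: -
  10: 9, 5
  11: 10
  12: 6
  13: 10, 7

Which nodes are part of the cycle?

DFS with gray/black marking from 12:
12 gray
  6 gray
    2 gray
      5 gray
      5 black
      1 gray
        7 gray
          7→12: 12 is gray → back edge
Back edge closes the cycle 12 → 6 → 2 → 1 → 7 → 12; its vertices are {1, 2, 6, 7, 12}.

1, 2, 6, 7, 12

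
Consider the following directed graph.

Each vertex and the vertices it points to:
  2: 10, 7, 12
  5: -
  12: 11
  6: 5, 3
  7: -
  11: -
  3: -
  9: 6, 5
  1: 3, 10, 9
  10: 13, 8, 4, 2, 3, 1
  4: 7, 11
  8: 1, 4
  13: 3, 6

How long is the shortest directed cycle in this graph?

2

For each vertex v, BFS finds the shortest path from v back to v.
The shortest such closed walk is 1 → 10 → 1, length 2.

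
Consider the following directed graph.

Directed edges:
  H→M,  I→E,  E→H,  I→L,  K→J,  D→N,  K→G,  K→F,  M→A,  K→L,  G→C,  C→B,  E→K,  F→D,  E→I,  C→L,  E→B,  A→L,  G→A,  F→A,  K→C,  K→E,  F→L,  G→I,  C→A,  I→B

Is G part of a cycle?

Yes

G is on a cycle iff G can reach itself via ≥1 edge.
G → I → E → K → G — yes.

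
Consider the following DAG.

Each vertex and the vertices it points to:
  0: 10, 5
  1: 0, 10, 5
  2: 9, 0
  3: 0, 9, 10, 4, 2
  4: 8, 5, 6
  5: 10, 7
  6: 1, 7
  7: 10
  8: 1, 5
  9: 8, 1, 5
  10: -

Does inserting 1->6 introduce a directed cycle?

Yes

Adding 1→6 creates a cycle iff 6 can already reach 1.
Path from 6: 6 → 1.
So 6 → … → 1 → 6 is a cycle.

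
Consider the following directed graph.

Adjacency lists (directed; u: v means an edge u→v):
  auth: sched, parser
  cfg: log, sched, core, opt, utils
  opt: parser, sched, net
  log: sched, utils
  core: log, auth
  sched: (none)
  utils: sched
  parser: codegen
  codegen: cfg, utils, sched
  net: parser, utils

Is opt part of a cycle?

opt is on a cycle iff opt can reach itself via ≥1 edge.
opt → parser → codegen → cfg → opt — yes.

Yes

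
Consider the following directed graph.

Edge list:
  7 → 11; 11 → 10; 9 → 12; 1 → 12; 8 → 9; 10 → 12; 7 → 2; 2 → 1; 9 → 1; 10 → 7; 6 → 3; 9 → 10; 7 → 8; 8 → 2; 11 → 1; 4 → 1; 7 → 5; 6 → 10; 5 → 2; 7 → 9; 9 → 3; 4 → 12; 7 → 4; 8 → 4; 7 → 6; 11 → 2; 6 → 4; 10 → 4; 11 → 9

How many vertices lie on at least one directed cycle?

6

A vertex is on a directed cycle iff it belongs to a strongly connected component of size ≥ 2 (or has a self-loop).
The vertices on cycles are {6, 7, 8, 9, 10, 11} — 6 in total.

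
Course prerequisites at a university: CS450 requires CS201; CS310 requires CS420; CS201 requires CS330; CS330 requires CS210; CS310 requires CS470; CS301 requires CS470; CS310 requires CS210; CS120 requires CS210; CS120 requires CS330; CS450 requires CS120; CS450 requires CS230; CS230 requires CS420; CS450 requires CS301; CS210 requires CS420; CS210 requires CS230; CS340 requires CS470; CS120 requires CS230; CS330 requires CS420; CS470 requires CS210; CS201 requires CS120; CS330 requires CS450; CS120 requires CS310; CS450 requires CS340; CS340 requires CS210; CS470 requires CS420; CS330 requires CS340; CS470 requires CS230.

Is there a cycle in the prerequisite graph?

DFS with white/gray/black marking, starting from CS340:
CS340 gray
  CS470 gray
    CS420 gray
    CS420 black
    CS210 gray
      CS210→CS420: CS420 black — skip
      CS230 gray
        CS230→CS420: CS420 black — skip
      CS230 black
    CS210 black
    CS470→CS230: CS230 black — skip
  CS470 black
  CS340→CS210: CS210 black — skip
CS340 black
CS201 gray
  CS330 gray
    CS330→CS340: CS340 black — skip
    CS330→CS210: CS210 black — skip
    CS330→CS420: CS420 black — skip
    CS450 gray
      CS450→CS340: CS340 black — skip
      CS450→CS201: CS201 is gray → back edge
Back edge found, so a cycle exists: CS201 → CS330 → CS450 → CS201.

Yes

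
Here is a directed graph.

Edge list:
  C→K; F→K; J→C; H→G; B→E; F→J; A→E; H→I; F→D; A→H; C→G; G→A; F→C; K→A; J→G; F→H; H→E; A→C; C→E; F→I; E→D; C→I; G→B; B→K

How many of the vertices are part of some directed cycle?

A vertex is on a directed cycle iff it belongs to a strongly connected component of size ≥ 2 (or has a self-loop).
The vertices on cycles are {A, B, C, G, H, K} — 6 in total.

6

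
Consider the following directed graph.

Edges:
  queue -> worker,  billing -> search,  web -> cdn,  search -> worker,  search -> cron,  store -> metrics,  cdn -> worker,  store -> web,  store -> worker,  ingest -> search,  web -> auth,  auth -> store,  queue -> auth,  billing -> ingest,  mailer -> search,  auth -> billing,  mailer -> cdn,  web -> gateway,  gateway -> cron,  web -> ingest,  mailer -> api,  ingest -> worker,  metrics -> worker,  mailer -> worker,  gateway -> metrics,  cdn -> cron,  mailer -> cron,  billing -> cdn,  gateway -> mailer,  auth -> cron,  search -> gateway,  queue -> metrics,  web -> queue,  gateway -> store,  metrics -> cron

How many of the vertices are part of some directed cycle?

A vertex is on a directed cycle iff it belongs to a strongly connected component of size ≥ 2 (or has a self-loop).
The vertices on cycles are {web, auth, queue, store, ingest, mailer, search, billing, gateway} — 9 in total.

9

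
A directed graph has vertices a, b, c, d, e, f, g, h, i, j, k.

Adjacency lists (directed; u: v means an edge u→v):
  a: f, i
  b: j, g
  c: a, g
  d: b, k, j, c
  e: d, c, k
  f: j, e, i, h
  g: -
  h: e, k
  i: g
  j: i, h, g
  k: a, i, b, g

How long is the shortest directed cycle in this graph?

4

For each vertex v, BFS finds the shortest path from v back to v.
The shortest such closed walk is f → e → c → a → f, length 4.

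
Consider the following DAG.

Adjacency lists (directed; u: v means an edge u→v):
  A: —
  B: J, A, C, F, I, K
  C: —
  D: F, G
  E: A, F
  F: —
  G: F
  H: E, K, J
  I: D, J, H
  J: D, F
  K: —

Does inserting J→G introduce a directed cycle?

No

Adding J→G creates a cycle iff G can already reach J.
Explore from G: no path reaches J. The graph stays acyclic.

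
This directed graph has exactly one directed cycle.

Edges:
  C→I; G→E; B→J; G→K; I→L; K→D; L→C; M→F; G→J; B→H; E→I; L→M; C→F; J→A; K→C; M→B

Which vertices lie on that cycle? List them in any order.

C, I, L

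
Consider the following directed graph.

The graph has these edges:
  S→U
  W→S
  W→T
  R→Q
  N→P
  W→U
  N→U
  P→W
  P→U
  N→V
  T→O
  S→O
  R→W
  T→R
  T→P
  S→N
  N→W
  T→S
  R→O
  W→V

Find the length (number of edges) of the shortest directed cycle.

3

For each vertex v, BFS finds the shortest path from v back to v.
The shortest such closed walk is N → W → S → N, length 3.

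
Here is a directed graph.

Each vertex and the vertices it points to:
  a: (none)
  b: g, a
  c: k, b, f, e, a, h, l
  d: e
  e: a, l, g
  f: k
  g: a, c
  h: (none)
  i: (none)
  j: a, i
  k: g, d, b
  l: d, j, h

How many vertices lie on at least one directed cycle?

8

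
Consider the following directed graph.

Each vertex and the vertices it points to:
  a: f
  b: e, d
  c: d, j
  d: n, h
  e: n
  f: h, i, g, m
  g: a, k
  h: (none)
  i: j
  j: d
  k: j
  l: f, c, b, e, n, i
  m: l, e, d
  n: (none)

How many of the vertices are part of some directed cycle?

A vertex is on a directed cycle iff it belongs to a strongly connected component of size ≥ 2 (or has a self-loop).
The vertices on cycles are {a, f, g, l, m} — 5 in total.

5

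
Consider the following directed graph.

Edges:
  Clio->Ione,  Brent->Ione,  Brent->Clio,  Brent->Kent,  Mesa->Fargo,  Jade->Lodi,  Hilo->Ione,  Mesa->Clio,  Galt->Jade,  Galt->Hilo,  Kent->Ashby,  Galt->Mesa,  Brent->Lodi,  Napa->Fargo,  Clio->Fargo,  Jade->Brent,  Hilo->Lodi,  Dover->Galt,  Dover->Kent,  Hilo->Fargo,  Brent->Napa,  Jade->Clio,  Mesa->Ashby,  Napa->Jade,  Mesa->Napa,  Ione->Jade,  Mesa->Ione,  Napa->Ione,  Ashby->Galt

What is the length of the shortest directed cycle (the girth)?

3

For each vertex v, BFS finds the shortest path from v back to v.
The shortest such closed walk is Galt → Mesa → Ashby → Galt, length 3.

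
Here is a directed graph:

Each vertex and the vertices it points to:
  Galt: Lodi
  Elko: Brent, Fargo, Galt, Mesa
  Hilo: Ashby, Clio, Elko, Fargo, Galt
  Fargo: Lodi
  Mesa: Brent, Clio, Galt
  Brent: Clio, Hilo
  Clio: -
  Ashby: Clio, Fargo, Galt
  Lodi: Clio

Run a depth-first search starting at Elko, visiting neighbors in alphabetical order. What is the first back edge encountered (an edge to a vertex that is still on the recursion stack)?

Hilo->Elko

DFS from Elko (visiting neighbors in alphabetical order); mark gray on enter, black on exit:
Elko gray
  Brent gray
    Clio gray
    Clio black
    Hilo gray
      Ashby gray
        Ashby→Clio: Clio black — skip
        Fargo gray
          Lodi gray
            Lodi→Clio: Clio black — skip
          Lodi black
        Fargo black
        Galt gray
          Galt→Lodi: Lodi black — skip
        Galt black
      Ashby black
      Hilo→Clio: Clio black — skip
      Hilo→Elko: Elko is gray → back edge
First back edge: Hilo → Elko.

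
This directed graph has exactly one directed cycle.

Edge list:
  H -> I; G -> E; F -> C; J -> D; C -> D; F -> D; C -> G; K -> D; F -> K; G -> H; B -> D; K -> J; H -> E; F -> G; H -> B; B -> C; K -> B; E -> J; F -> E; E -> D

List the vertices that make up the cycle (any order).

B, C, G, H

DFS with gray/black marking from G:
G gray
  E gray
    J gray
      D gray
      D black
    J black
    E→D: D black — skip
  E black
  H gray
    I gray
    I black
    B gray
      C gray
        C→D: D black — skip
        C→G: G is gray → back edge
Back edge closes the cycle G → H → B → C → G; its vertices are {B, C, G, H}.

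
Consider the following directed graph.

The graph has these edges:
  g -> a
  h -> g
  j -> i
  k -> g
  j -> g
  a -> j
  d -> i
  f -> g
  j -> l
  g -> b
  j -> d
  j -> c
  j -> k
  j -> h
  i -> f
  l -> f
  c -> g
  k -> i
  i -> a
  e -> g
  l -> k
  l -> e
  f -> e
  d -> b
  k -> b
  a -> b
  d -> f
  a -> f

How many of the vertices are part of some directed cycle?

11

A vertex is on a directed cycle iff it belongs to a strongly connected component of size ≥ 2 (or has a self-loop).
The vertices on cycles are {a, c, d, e, f, g, h, i, j, k, l} — 11 in total.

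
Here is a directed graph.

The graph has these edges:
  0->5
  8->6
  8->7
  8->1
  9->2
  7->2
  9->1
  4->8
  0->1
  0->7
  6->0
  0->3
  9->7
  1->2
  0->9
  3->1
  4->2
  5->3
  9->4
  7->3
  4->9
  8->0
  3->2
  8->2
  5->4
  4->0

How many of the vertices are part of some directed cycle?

6

A vertex is on a directed cycle iff it belongs to a strongly connected component of size ≥ 2 (or has a self-loop).
The vertices on cycles are {0, 4, 5, 6, 8, 9} — 6 in total.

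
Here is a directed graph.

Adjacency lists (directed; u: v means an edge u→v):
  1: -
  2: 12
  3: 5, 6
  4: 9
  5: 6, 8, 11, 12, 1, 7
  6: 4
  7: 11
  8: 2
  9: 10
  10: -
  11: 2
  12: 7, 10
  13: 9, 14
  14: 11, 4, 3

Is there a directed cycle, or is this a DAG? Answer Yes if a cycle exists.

DFS with white/gray/black marking, starting from 14:
14 gray
  11 gray
    2 gray
      12 gray
        7 gray
          7→11: 11 is gray → back edge
Back edge found, so a cycle exists: 11 → 2 → 12 → 7 → 11.

Yes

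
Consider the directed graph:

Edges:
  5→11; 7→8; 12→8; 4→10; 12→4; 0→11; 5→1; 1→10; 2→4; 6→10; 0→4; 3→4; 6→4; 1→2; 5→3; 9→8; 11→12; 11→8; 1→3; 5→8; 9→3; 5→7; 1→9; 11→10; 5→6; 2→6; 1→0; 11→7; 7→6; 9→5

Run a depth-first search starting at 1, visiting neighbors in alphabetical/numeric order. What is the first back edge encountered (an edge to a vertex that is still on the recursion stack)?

DFS from 1 (visiting neighbors in alphabetical/numeric order); mark gray on enter, black on exit:
1 gray
  0 gray
    4 gray
      10 gray
      10 black
    4 black
    11 gray
      7 gray
        6 gray
          6→4: 4 black — skip
          6→10: 10 black — skip
        6 black
        8 gray
        8 black
      7 black
      11→8: 8 black — skip
      11→10: 10 black — skip
      12 gray
        12→4: 4 black — skip
        12→8: 8 black — skip
      12 black
    11 black
  0 black
  2 gray
    2→4: 4 black — skip
    2→6: 6 black — skip
  2 black
  3 gray
    3→4: 4 black — skip
  3 black
  9 gray
    9→3: 3 black — skip
    5 gray
      5→1: 1 is gray → back edge
First back edge: 5 → 1.

5->1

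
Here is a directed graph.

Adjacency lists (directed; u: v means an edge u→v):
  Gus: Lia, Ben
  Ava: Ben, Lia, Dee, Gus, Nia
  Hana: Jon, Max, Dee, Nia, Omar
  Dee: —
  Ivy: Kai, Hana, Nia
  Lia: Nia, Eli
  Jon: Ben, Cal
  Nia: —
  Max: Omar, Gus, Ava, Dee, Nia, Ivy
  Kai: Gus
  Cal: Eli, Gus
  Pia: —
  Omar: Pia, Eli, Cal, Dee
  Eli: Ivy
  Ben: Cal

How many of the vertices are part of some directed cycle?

A vertex is on a directed cycle iff it belongs to a strongly connected component of size ≥ 2 (or has a self-loop).
The vertices on cycles are {Ava, Ben, Cal, Eli, Gus, Ivy, Jon, Kai, Lia, Max, Hana, Omar} — 12 in total.

12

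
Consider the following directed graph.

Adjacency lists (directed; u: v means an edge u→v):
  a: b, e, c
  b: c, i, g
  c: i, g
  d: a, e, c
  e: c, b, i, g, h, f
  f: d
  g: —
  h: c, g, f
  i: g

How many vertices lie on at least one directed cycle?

A vertex is on a directed cycle iff it belongs to a strongly connected component of size ≥ 2 (or has a self-loop).
The vertices on cycles are {a, d, e, f, h} — 5 in total.

5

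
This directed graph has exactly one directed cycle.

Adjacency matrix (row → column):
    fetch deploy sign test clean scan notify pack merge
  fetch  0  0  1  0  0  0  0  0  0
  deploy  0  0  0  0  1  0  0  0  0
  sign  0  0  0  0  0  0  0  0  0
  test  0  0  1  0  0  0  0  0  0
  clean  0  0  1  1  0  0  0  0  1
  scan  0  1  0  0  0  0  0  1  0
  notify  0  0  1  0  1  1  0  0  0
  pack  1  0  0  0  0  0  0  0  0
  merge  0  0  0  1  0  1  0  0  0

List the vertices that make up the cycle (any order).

DFS with gray/black marking from scan:
scan gray
  deploy gray
    clean gray
      merge gray
        test gray
          sign gray
          sign black
        test black
        merge→scan: scan is gray → back edge
Back edge closes the cycle scan → deploy → clean → merge → scan; its vertices are {scan, clean, merge, deploy}.

scan, clean, merge, deploy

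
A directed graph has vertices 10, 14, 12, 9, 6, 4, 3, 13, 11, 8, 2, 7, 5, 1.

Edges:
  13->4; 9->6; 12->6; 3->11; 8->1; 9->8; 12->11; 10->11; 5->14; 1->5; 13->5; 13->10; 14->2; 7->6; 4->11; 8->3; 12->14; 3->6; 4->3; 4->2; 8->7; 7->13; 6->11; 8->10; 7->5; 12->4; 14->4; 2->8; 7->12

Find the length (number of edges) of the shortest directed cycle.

5

For each vertex v, BFS finds the shortest path from v back to v.
The shortest such closed walk is 8 → 7 → 13 → 4 → 2 → 8, length 5.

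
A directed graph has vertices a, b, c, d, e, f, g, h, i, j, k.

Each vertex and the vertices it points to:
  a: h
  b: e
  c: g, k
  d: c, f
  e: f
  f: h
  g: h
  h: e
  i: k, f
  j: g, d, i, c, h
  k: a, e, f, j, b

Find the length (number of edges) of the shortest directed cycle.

For each vertex v, BFS finds the shortest path from v back to v.
The shortest such closed walk is i → k → j → i, length 3.

3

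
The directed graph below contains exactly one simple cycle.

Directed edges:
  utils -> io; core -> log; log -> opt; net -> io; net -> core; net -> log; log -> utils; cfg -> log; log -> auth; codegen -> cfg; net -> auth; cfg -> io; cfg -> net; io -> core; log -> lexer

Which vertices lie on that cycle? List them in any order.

DFS with gray/black marking from core:
core gray
  log gray
    opt gray
    opt black
    auth gray
    auth black
    utils gray
      io gray
        io→core: core is gray → back edge
Back edge closes the cycle core → log → utils → io → core; its vertices are {io, log, core, utils}.

io, log, core, utils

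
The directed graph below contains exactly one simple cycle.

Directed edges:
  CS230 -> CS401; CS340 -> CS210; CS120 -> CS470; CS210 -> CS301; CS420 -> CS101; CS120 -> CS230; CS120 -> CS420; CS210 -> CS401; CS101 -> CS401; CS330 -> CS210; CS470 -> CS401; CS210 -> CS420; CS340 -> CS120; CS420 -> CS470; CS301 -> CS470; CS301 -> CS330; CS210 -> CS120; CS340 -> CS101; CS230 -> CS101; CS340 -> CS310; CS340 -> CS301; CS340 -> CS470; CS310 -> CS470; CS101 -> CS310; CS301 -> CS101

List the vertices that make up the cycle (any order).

CS210, CS301, CS330

DFS with gray/black marking from CS210:
CS210 gray
  CS401 gray
  CS401 black
  CS120 gray
    CS230 gray
      CS101 gray
        CS101→CS401: CS401 black — skip
        CS310 gray
          CS470 gray
            CS470→CS401: CS401 black — skip
          CS470 black
        CS310 black
      CS101 black
      CS230→CS401: CS401 black — skip
    CS230 black
    CS420 gray
      CS420→CS101: CS101 black — skip
      CS420→CS470: CS470 black — skip
    CS420 black
    CS120→CS470: CS470 black — skip
  CS120 black
  CS210→CS420: CS420 black — skip
  CS301 gray
    CS301→CS470: CS470 black — skip
    CS330 gray
      CS330→CS210: CS210 is gray → back edge
Back edge closes the cycle CS210 → CS301 → CS330 → CS210; its vertices are {CS210, CS301, CS330}.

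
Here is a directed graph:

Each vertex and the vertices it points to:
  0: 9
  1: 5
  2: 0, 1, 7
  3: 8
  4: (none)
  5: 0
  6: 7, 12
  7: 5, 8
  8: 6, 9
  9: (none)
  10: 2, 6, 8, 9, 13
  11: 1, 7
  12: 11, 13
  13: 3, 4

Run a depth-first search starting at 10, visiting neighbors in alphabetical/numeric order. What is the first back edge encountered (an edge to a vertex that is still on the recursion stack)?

DFS from 10 (visiting neighbors in alphabetical/numeric order); mark gray on enter, black on exit:
10 gray
  2 gray
    0 gray
      9 gray
      9 black
    0 black
    1 gray
      5 gray
        5→0: 0 black — skip
      5 black
    1 black
    7 gray
      7→5: 5 black — skip
      8 gray
        6 gray
          6→7: 7 is gray → back edge
First back edge: 6 → 7.

6->7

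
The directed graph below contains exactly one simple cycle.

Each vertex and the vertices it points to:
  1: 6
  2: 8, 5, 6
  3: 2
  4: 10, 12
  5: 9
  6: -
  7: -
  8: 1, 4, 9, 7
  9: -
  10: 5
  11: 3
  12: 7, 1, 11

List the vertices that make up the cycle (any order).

DFS with gray/black marking from 8:
8 gray
  1 gray
    6 gray
    6 black
  1 black
  4 gray
    10 gray
      5 gray
        9 gray
        9 black
      5 black
    10 black
    12 gray
      7 gray
      7 black
      12→1: 1 black — skip
      11 gray
        3 gray
          2 gray
            2→8: 8 is gray → back edge
Back edge closes the cycle 8 → 4 → 12 → 11 → 3 → 2 → 8; its vertices are {2, 3, 4, 8, 11, 12}.

2, 3, 4, 8, 11, 12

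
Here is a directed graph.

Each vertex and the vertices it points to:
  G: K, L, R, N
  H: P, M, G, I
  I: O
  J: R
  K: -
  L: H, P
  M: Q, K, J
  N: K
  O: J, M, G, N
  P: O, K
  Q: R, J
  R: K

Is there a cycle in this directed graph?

Yes

DFS with white/gray/black marking, starting from P:
P gray
  O gray
    J gray
      R gray
        K gray
        K black
      R black
    J black
    M gray
      Q gray
        Q→R: R black — skip
        Q→J: J black — skip
      Q black
      M→K: K black — skip
      M→J: J black — skip
    M black
    G gray
      G→K: K black — skip
      L gray
        H gray
          H→P: P is gray → back edge
Back edge found, so a cycle exists: P → O → G → L → H → P.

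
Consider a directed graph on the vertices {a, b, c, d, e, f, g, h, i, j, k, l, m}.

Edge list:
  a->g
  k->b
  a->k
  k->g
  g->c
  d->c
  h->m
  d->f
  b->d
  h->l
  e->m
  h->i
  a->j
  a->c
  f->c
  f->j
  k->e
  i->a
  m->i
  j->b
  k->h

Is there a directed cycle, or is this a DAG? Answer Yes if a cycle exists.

Yes

DFS with white/gray/black marking, starting from a:
a gray
  g gray
    c gray
    c black
  g black
  a→c: c black — skip
  k gray
    k→g: g black — skip
    e gray
      m gray
        i gray
          i→a: a is gray → back edge
Back edge found, so a cycle exists: a → k → e → m → i → a.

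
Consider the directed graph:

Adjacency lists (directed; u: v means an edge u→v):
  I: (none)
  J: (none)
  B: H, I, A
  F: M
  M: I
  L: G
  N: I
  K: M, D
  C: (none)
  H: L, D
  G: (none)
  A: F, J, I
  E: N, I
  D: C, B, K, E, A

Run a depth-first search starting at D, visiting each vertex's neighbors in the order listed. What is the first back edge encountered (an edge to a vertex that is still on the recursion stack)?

H->D

DFS from D (visiting each vertex's neighbors in the order listed); mark gray on enter, black on exit:
D gray
  C gray
  C black
  B gray
    H gray
      L gray
        G gray
        G black
      L black
      H→D: D is gray → back edge
First back edge: H → D.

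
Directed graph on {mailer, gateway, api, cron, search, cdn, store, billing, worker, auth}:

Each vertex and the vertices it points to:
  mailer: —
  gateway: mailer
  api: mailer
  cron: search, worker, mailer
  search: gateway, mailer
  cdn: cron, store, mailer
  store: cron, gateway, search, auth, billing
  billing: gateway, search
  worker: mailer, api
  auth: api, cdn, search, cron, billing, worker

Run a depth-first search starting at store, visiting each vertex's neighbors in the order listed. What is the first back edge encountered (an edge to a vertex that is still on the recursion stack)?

DFS from store (visiting each vertex's neighbors in the order listed); mark gray on enter, black on exit:
store gray
  cron gray
    search gray
      gateway gray
        mailer gray
        mailer black
      gateway black
      search→mailer: mailer black — skip
    search black
    worker gray
      worker→mailer: mailer black — skip
      api gray
        api→mailer: mailer black — skip
      api black
    worker black
    cron→mailer: mailer black — skip
  cron black
  store→gateway: gateway black — skip
  store→search: search black — skip
  auth gray
    auth→api: api black — skip
    cdn gray
      cdn→cron: cron black — skip
      cdn→store: store is gray → back edge
First back edge: cdn → store.

cdn->store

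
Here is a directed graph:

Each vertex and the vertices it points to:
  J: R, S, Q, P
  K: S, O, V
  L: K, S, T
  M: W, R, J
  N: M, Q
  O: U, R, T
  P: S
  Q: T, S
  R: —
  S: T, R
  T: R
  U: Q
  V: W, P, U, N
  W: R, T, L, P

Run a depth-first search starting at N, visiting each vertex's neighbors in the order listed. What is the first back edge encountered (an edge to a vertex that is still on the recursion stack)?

DFS from N (visiting each vertex's neighbors in the order listed); mark gray on enter, black on exit:
N gray
  M gray
    W gray
      R gray
      R black
      T gray
        T→R: R black — skip
      T black
      L gray
        K gray
          S gray
            S→T: T black — skip
            S→R: R black — skip
          S black
          O gray
            U gray
              Q gray
                Q→T: T black — skip
                Q→S: S black — skip
              Q black
            U black
            O→R: R black — skip
            O→T: T black — skip
          O black
          V gray
            V→W: W is gray → back edge
First back edge: V → W.

V->W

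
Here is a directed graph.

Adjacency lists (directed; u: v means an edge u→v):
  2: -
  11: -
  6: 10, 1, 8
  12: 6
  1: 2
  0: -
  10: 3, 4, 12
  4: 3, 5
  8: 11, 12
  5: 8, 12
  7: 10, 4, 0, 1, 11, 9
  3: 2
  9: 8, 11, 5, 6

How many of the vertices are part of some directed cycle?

A vertex is on a directed cycle iff it belongs to a strongly connected component of size ≥ 2 (or has a self-loop).
The vertices on cycles are {4, 5, 6, 8, 10, 12} — 6 in total.

6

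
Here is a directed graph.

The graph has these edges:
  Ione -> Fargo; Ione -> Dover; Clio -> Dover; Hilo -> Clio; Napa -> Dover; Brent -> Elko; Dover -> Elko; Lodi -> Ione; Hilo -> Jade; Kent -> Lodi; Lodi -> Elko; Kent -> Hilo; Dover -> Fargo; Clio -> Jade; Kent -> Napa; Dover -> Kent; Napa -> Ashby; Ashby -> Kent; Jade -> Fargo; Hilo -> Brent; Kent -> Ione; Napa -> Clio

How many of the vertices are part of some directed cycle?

8

A vertex is on a directed cycle iff it belongs to a strongly connected component of size ≥ 2 (or has a self-loop).
The vertices on cycles are {Clio, Hilo, Ione, Kent, Lodi, Napa, Ashby, Dover} — 8 in total.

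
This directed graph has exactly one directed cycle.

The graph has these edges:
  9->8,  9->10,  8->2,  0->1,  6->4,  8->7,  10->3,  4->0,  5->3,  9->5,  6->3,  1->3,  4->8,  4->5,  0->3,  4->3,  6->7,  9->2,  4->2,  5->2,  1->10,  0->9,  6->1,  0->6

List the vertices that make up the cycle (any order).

DFS with gray/black marking from 6:
6 gray
  3 gray
  3 black
  1 gray
    10 gray
      10→3: 3 black — skip
    10 black
    1→3: 3 black — skip
  1 black
  4 gray
    4→3: 3 black — skip
    8 gray
      2 gray
      2 black
      7 gray
      7 black
    8 black
    4→2: 2 black — skip
    5 gray
      5→2: 2 black — skip
      5→3: 3 black — skip
    5 black
    0 gray
      9 gray
        9→5: 5 black — skip
        9→2: 2 black — skip
        9→10: 10 black — skip
        9→8: 8 black — skip
      9 black
      0→3: 3 black — skip
      0→1: 1 black — skip
      0→6: 6 is gray → back edge
Back edge closes the cycle 6 → 4 → 0 → 6; its vertices are {0, 4, 6}.

0, 4, 6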